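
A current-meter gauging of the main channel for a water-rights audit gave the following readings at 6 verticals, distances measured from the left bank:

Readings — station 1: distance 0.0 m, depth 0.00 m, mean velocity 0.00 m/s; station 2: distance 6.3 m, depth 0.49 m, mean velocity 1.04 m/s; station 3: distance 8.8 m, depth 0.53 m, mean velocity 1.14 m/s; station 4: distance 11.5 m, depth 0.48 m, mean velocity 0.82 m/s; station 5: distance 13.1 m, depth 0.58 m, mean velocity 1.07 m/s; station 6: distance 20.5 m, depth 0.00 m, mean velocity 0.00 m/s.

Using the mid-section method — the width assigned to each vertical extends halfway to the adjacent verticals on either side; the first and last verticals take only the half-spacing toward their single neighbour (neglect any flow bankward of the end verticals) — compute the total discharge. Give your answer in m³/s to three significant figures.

w_2 = (8.8 − 0.0)/2 = 4.4 m; q_2 = 1.04 × 0.49 × 4.4 = 2.242 m³/s
w_3 = (11.5 − 6.3)/2 = 2.6 m; q_3 = 1.14 × 0.53 × 2.6 = 1.571 m³/s
w_4 = (13.1 − 8.8)/2 = 2.15 m; q_4 = 0.82 × 0.48 × 2.15 = 0.8462 m³/s
w_5 = (20.5 − 11.5)/2 = 4.5 m; q_5 = 1.07 × 0.58 × 4.5 = 2.793 m³/s
Stations 1, 6 contribute zero (depth or velocity is 0).
Q = Σ qᵢ = 7.452 m³/s

7.45 m³/s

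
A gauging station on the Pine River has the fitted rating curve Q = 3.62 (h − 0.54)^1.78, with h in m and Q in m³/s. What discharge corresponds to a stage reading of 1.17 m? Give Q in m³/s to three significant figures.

Q = 3.62 × (1.17 − 0.54)^1.78 = 3.62 × 0.63^1.78 = 1.591 m³/s

1.59 m³/s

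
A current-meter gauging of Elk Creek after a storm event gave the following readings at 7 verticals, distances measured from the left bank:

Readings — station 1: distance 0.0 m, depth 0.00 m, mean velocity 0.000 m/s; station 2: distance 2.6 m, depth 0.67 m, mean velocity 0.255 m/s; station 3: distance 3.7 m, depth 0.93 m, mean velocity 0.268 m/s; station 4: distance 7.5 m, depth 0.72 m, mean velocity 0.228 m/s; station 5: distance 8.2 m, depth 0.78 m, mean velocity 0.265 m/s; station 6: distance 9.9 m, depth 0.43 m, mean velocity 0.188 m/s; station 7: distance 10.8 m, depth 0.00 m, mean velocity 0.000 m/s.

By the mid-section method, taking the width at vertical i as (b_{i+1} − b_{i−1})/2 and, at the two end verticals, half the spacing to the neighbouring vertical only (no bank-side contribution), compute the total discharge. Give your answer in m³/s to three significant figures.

w_2 = (3.7 − 0.0)/2 = 1.85 m; q_2 = 0.255 × 0.67 × 1.85 = 0.3161 m³/s
w_3 = (7.5 − 2.6)/2 = 2.45 m; q_3 = 0.268 × 0.93 × 2.45 = 0.6106 m³/s
w_4 = (8.2 − 3.7)/2 = 2.25 m; q_4 = 0.228 × 0.72 × 2.25 = 0.3694 m³/s
w_5 = (9.9 − 7.5)/2 = 1.2 m; q_5 = 0.265 × 0.78 × 1.2 = 0.2480 m³/s
w_6 = (10.8 − 8.2)/2 = 1.3 m; q_6 = 0.188 × 0.43 × 1.3 = 0.1051 m³/s
Stations 1, 7 contribute zero (depth or velocity is 0).
Q = Σ qᵢ = 1.649 m³/s

1.65 m³/s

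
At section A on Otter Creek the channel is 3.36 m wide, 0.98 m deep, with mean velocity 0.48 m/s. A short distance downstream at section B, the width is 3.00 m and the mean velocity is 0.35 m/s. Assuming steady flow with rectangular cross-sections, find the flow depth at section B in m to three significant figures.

1.51 m

Q = A₁V₁ = (3.36×0.98) × 0.48 = 1.581 m³/s
d₂ = Q/(b₂ V₂) = 1.581/(3.00×0.35) = 1.505 m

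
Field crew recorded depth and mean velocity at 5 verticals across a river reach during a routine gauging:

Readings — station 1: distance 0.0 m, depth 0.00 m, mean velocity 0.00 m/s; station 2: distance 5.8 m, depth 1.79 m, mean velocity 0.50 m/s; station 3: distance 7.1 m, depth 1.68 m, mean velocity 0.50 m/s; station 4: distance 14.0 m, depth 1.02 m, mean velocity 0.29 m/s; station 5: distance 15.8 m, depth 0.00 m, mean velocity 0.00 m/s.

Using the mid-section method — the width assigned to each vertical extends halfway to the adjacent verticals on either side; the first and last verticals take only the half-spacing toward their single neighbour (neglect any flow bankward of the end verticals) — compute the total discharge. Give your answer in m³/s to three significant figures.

7.91 m³/s

w_2 = (7.1 − 0.0)/2 = 3.55 m; q_2 = 0.50 × 1.79 × 3.55 = 3.177 m³/s
w_3 = (14.0 − 5.8)/2 = 4.1 m; q_3 = 0.50 × 1.68 × 4.1 = 3.444 m³/s
w_4 = (15.8 − 7.1)/2 = 4.35 m; q_4 = 0.29 × 1.02 × 4.35 = 1.287 m³/s
Stations 1, 5 contribute zero (depth or velocity is 0).
Q = Σ qᵢ = 7.908 m³/s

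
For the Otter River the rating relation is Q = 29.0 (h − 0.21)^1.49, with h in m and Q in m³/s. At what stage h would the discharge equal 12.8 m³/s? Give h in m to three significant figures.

0.788 m

h − h₀ = (Q/C)^(1/b) = (12.8/29.0)^(1/1.49) = 0.5776 m
h = 0.21 + 0.5776 = 0.7876 m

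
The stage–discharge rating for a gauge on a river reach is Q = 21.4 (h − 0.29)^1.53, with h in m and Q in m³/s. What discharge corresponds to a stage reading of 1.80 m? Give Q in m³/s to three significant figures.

Q = 21.4 × (1.80 − 0.29)^1.53 = 21.4 × 1.51^1.53 = 40.20 m³/s

40.2 m³/s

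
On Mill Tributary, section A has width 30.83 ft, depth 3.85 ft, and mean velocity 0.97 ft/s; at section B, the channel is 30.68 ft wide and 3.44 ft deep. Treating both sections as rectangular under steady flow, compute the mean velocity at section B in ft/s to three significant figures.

Q = A₁V₁ = (30.83×3.85) × 0.97 = 115.1 ft³/s
A₂ = 30.68 × 3.44 = 105.5 ft²
V₂ = Q/A₂ = 115.1/105.5 = 1.091 ft/s

1.09 ft/s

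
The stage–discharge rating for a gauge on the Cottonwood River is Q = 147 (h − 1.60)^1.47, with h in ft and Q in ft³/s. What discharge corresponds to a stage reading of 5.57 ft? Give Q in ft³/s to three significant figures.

Q = 147 × (5.57 − 1.60)^1.47 = 147 × 3.97^1.47 = 1116 ft³/s

1120 ft³/s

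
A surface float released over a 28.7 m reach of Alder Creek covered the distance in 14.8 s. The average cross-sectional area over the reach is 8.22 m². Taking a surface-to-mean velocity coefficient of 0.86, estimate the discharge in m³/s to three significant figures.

13.7 m³/s

v_surface = L / t̄ = 28.7 / 14.8 = 1.939 m/s
v_mean = 0.86 × 1.939 = 1.668 m/s
Q = A × v_mean = 8.22 × 1.668 = 13.71 m³/s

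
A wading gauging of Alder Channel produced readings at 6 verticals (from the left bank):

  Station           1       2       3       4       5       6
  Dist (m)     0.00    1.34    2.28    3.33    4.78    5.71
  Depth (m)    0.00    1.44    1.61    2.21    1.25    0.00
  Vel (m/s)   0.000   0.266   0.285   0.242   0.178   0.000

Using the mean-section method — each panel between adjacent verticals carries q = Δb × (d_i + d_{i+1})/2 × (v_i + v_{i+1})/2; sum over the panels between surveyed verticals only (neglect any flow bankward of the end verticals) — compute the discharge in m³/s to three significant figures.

Panel 1-2: Δb = 1.34 m, d̄ = (0.00+1.44)/2 = 0.72, v̄ = (0.000+0.266)/2 = 0.133 → q = 1.34×0.72×0.133 = 0.1283 m³/s
Panel 2-3: Δb = 0.94 m, d̄ = (1.44+1.61)/2 = 1.525, v̄ = (0.266+0.285)/2 = 0.2755 → q = 0.94×1.525×0.2755 = 0.3949 m³/s
Panel 3-4: Δb = 1.05 m, d̄ = (1.61+2.21)/2 = 1.91, v̄ = (0.285+0.242)/2 = 0.2635 → q = 1.05×1.91×0.2635 = 0.5284 m³/s
Panel 4-5: Δb = 1.45 m, d̄ = (2.21+1.25)/2 = 1.73, v̄ = (0.242+0.178)/2 = 0.21 → q = 1.45×1.73×0.21 = 0.5268 m³/s
Panel 5-6: Δb = 0.93 m, d̄ = (1.25+0.00)/2 = 0.625, v̄ = (0.178+0.000)/2 = 0.089 → q = 0.93×0.625×0.089 = 0.05173 m³/s
Q = Σ q = 1.630 m³/s

1.63 m³/s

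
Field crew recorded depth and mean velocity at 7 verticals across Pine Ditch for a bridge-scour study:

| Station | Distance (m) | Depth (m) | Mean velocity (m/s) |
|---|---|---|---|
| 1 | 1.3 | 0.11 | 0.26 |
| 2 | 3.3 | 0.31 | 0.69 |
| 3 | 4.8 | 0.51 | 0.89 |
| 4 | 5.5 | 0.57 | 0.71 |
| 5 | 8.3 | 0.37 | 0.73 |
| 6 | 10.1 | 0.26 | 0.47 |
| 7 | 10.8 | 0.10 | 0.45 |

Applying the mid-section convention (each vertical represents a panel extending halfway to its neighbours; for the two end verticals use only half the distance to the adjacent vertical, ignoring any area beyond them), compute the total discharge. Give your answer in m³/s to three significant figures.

2.40 m³/s

w_1 = (3.3 − 1.3)/2 = 1 m; q_1 = 0.26 × 0.11 × 1 = 0.02860 m³/s
w_2 = (4.8 − 1.3)/2 = 1.75 m; q_2 = 0.69 × 0.31 × 1.75 = 0.3743 m³/s
w_3 = (5.5 − 3.3)/2 = 1.1 m; q_3 = 0.89 × 0.51 × 1.1 = 0.4993 m³/s
w_4 = (8.3 − 4.8)/2 = 1.75 m; q_4 = 0.71 × 0.57 × 1.75 = 0.7082 m³/s
w_5 = (10.1 − 5.5)/2 = 2.3 m; q_5 = 0.73 × 0.37 × 2.3 = 0.6212 m³/s
w_6 = (10.8 − 8.3)/2 = 1.25 m; q_6 = 0.47 × 0.26 × 1.25 = 0.1528 m³/s
w_7 = (10.8 − 10.1)/2 = 0.35 m; q_7 = 0.45 × 0.10 × 0.35 = 0.01575 m³/s
Q = Σ qᵢ = 2.400 m³/s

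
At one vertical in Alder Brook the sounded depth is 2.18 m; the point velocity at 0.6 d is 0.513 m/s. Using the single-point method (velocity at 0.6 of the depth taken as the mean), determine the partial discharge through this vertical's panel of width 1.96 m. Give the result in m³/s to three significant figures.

2.19 m³/s

v̄ = v₀.₆ = 0.513 m/s
q = v̄ × d × w = 0.5130 × 2.18 × 1.96 = 2.192 m³/s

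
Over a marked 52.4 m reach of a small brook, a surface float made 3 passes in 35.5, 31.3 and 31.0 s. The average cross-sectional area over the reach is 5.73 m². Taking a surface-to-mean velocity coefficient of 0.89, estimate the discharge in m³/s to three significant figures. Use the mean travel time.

8.20 m³/s

t̄ = (35.5 + 31.3 + 31.0) / 3 = 32.6 s
v_surface = L / t̄ = 52.4 / 32.6 = 1.607 m/s
v_mean = 0.89 × 1.607 = 1.431 m/s
Q = A × v_mean = 5.73 × 1.431 = 8.197 m³/s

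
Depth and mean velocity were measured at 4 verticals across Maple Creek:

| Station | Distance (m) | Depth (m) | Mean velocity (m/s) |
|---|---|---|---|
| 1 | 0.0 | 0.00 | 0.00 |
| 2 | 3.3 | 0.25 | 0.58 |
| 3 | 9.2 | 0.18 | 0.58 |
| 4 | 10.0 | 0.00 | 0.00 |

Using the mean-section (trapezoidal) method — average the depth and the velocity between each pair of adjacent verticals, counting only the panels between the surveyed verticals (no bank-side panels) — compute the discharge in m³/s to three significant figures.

0.876 m³/s

Panel 1-2: Δb = 3.3 m, d̄ = (0.00+0.25)/2 = 0.125, v̄ = (0.00+0.58)/2 = 0.29 → q = 3.3×0.125×0.29 = 0.1196 m³/s
Panel 2-3: Δb = 5.9 m, d̄ = (0.25+0.18)/2 = 0.215, v̄ = (0.58+0.58)/2 = 0.58 → q = 5.9×0.215×0.58 = 0.7357 m³/s
Panel 3-4: Δb = 0.8 m, d̄ = (0.18+0.00)/2 = 0.09, v̄ = (0.58+0.00)/2 = 0.29 → q = 0.8×0.09×0.29 = 0.02088 m³/s
Q = Σ q = 0.8762 m³/s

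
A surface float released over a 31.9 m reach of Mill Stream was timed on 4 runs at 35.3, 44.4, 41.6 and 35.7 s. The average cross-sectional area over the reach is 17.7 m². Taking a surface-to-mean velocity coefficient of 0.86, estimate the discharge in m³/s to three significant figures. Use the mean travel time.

t̄ = (35.3 + 44.4 + 41.6 + 35.7) / 4 = 39.25 s
v_surface = L / t̄ = 31.9 / 39.25 = 0.8127 m/s
v_mean = 0.86 × 0.8127 = 0.6990 m/s
Q = A × v_mean = 17.7 × 0.6990 = 12.37 m³/s

12.4 m³/s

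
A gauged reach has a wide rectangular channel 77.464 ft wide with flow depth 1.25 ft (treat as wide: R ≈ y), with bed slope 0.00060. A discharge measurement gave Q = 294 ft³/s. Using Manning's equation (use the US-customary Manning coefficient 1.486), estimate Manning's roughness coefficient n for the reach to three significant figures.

0.0139

A = b·y = 77.464 × 1.25 = 96.83 ft²
Wide channel: R ≈ y = 1.25 ft
n = (1.486/Q)·A·R^(2/3)·S^(1/2) = (1.486/294) × 96.83 × 1.160 × 0.02449 = 0.01391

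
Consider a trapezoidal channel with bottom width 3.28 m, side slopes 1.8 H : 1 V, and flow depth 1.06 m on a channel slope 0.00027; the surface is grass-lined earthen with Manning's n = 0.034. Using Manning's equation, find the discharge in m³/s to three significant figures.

A = (b + z·y)·y = (3.28 + 1.8×1.06)×1.06 = 5.499 m²
P = b + 2y√(1+z²) = 3.28 + 2×1.06×√(1+1.8²) = 7.645 m
R = A/P = 5.499/7.645 = 0.7193 m
Q = (1/n)·A·R^(2/3)·S^(1/2) = (1/0.034) × 5.499 × 0.7193^(2/3) × 0.00027^(1/2) = 2.134 m³/s

2.13 m³/s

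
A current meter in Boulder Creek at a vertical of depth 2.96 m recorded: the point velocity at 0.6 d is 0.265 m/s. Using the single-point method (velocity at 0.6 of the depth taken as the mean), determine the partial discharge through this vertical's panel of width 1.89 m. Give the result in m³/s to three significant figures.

v̄ = v₀.₆ = 0.265 m/s
q = v̄ × d × w = 0.2650 × 2.96 × 1.89 = 1.483 m³/s

1.48 m³/s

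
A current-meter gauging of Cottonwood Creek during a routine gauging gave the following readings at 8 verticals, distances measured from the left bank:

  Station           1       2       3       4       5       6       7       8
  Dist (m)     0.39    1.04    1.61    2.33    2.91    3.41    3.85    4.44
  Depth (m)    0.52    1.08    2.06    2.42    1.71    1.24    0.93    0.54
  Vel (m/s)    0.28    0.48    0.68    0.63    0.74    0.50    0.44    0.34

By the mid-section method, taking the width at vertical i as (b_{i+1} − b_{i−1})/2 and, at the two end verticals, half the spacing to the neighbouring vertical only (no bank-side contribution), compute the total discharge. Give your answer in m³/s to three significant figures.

3.50 m³/s

w_1 = (1.04 − 0.39)/2 = 0.325 m; q_1 = 0.28 × 0.52 × 0.325 = 0.04732 m³/s
w_2 = (1.61 − 0.39)/2 = 0.61 m; q_2 = 0.48 × 1.08 × 0.61 = 0.3162 m³/s
w_3 = (2.33 − 1.04)/2 = 0.645 m; q_3 = 0.68 × 2.06 × 0.645 = 0.9035 m³/s
w_4 = (2.91 − 1.61)/2 = 0.65 m; q_4 = 0.63 × 2.42 × 0.65 = 0.9910 m³/s
w_5 = (3.41 − 2.33)/2 = 0.54 m; q_5 = 0.74 × 1.71 × 0.54 = 0.6833 m³/s
w_6 = (3.85 − 2.91)/2 = 0.47 m; q_6 = 0.50 × 1.24 × 0.47 = 0.2914 m³/s
w_7 = (4.44 − 3.41)/2 = 0.515 m; q_7 = 0.44 × 0.93 × 0.515 = 0.2107 m³/s
w_8 = (4.44 − 3.85)/2 = 0.295 m; q_8 = 0.34 × 0.54 × 0.295 = 0.05416 m³/s
Q = Σ qᵢ = 3.498 m³/s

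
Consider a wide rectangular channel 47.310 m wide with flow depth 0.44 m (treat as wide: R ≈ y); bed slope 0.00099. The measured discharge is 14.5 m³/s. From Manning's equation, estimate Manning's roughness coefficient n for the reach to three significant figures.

A = b·y = 47.310 × 0.44 = 20.82 m²
Wide channel: R ≈ y = 0.44 m
n = (1/Q)·A·R^(2/3)·S^(1/2) = (1/14.5) × 20.82 × 0.5785 × 0.03146 = 0.02613

0.0261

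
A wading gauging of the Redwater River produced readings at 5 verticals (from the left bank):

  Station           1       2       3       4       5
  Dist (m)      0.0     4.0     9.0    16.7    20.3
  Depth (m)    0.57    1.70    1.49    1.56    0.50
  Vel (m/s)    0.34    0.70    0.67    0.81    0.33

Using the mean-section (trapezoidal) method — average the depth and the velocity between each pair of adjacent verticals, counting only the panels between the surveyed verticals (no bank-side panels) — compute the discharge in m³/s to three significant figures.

18.6 m³/s

Panel 1-2: Δb = 4 m, d̄ = (0.57+1.70)/2 = 1.135, v̄ = (0.34+0.70)/2 = 0.52 → q = 4×1.135×0.52 = 2.361 m³/s
Panel 2-3: Δb = 5 m, d̄ = (1.70+1.49)/2 = 1.595, v̄ = (0.70+0.67)/2 = 0.685 → q = 5×1.595×0.685 = 5.463 m³/s
Panel 3-4: Δb = 7.7 m, d̄ = (1.49+1.56)/2 = 1.525, v̄ = (0.67+0.81)/2 = 0.74 → q = 7.7×1.525×0.74 = 8.689 m³/s
Panel 4-5: Δb = 3.6 m, d̄ = (1.56+0.50)/2 = 1.03, v̄ = (0.81+0.33)/2 = 0.57 → q = 3.6×1.03×0.57 = 2.114 m³/s
Q = Σ q = 18.63 m³/s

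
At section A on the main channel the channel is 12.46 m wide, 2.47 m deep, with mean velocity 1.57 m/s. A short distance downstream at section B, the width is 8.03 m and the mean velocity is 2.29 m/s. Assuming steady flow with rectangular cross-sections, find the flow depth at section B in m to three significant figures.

Q = A₁V₁ = (12.46×2.47) × 1.57 = 48.32 m³/s
d₂ = Q/(b₂ V₂) = 48.32/(8.03×2.29) = 2.628 m

2.63 m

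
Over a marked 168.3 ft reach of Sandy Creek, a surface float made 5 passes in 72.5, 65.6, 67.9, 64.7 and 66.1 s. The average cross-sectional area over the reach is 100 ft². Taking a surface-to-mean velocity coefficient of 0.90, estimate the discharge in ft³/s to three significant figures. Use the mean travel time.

225 ft³/s

t̄ = (72.5 + 65.6 + 67.9 + 64.7 + 66.1) / 5 = 67.36 s
v_surface = L / t̄ = 168.3 / 67.36 = 2.499 ft/s
v_mean = 0.90 × 2.499 = 2.249 ft/s
Q = A × v_mean = 100 × 2.249 = 224.9 ft³/s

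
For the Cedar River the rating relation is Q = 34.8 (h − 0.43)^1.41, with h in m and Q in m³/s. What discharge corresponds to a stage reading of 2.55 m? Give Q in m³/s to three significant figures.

100 m³/s

Q = 34.8 × (2.55 − 0.43)^1.41 = 34.8 × 2.12^1.41 = 100.4 m³/s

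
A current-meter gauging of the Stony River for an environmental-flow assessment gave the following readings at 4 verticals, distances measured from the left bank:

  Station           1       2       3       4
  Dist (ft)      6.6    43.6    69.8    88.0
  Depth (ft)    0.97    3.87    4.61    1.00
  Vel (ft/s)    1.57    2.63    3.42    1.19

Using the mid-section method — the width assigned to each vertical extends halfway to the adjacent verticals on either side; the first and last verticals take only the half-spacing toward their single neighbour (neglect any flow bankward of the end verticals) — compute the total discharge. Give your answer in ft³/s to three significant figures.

w_1 = (43.6 − 6.6)/2 = 18.5 ft; q_1 = 1.57 × 0.97 × 18.5 = 28.17 ft³/s
w_2 = (69.8 − 6.6)/2 = 31.6 ft; q_2 = 2.63 × 3.87 × 31.6 = 321.6 ft³/s
w_3 = (88.0 − 43.6)/2 = 22.2 ft; q_3 = 3.42 × 4.61 × 22.2 = 350.0 ft³/s
w_4 = (88.0 − 69.8)/2 = 9.1 ft; q_4 = 1.19 × 1.00 × 9.1 = 10.83 ft³/s
Q = Σ qᵢ = 710.6 ft³/s

711 ft³/s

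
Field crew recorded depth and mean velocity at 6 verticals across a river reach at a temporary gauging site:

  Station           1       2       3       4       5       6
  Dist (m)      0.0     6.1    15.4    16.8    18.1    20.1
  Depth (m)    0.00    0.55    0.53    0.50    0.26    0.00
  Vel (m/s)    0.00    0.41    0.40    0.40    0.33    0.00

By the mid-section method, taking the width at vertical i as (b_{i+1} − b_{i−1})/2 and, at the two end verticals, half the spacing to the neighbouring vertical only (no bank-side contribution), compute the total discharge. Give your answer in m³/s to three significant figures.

w_2 = (15.4 − 0.0)/2 = 7.7 m; q_2 = 0.41 × 0.55 × 7.7 = 1.736 m³/s
w_3 = (16.8 − 6.1)/2 = 5.35 m; q_3 = 0.40 × 0.53 × 5.35 = 1.134 m³/s
w_4 = (18.1 − 15.4)/2 = 1.35 m; q_4 = 0.40 × 0.50 × 1.35 = 0.2700 m³/s
w_5 = (20.1 − 16.8)/2 = 1.65 m; q_5 = 0.33 × 0.26 × 1.65 = 0.1416 m³/s
Stations 1, 6 contribute zero (depth or velocity is 0).
Q = Σ qᵢ = 3.282 m³/s

3.28 m³/s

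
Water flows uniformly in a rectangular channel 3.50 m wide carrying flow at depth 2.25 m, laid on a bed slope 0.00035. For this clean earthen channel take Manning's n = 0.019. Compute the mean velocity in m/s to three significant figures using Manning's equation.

A = b·y = 3.50 × 2.25 = 7.875 m²
P = b + 2y = 3.50 + 2×2.25 = 8.000 m
R = A/P = 7.875/8.000 = 0.9844 m
Q = (1/n)·A·R^(2/3)·S^(1/2) = (1/0.019) × 7.875 × 0.9844^(2/3) × 0.00035^(1/2) = 7.673 m³/s
V = Q/A = 7.673/7.875 = 0.9744 m/s

0.974 m/s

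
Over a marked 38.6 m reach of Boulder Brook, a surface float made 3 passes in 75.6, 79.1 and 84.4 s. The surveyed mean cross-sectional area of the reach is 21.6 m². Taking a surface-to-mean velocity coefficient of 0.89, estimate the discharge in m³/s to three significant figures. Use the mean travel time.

9.31 m³/s

t̄ = (75.6 + 79.1 + 84.4) / 3 = 79.7 s
v_surface = L / t̄ = 38.6 / 79.7 = 0.4843 m/s
v_mean = 0.89 × 0.4843 = 0.4310 m/s
Q = A × v_mean = 21.6 × 0.4310 = 9.310 m³/s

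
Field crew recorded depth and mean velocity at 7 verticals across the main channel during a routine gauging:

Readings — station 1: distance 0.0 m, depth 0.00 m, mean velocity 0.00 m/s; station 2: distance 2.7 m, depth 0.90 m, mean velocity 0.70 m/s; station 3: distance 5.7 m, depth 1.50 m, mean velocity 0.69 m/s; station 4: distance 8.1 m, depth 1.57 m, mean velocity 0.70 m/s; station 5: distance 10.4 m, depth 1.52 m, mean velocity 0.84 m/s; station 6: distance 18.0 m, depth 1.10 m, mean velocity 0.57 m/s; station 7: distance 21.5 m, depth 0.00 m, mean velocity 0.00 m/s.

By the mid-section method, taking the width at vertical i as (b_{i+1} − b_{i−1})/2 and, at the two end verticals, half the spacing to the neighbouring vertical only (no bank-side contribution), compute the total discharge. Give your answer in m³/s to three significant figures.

17.0 m³/s

w_2 = (5.7 − 0.0)/2 = 2.85 m; q_2 = 0.70 × 0.90 × 2.85 = 1.796 m³/s
w_3 = (8.1 − 2.7)/2 = 2.7 m; q_3 = 0.69 × 1.50 × 2.7 = 2.795 m³/s
w_4 = (10.4 − 5.7)/2 = 2.35 m; q_4 = 0.70 × 1.57 × 2.35 = 2.583 m³/s
w_5 = (18.0 − 8.1)/2 = 4.95 m; q_5 = 0.84 × 1.52 × 4.95 = 6.320 m³/s
w_6 = (21.5 − 10.4)/2 = 5.55 m; q_6 = 0.57 × 1.10 × 5.55 = 3.480 m³/s
Stations 1, 7 contribute zero (depth or velocity is 0).
Q = Σ qᵢ = 16.97 m³/s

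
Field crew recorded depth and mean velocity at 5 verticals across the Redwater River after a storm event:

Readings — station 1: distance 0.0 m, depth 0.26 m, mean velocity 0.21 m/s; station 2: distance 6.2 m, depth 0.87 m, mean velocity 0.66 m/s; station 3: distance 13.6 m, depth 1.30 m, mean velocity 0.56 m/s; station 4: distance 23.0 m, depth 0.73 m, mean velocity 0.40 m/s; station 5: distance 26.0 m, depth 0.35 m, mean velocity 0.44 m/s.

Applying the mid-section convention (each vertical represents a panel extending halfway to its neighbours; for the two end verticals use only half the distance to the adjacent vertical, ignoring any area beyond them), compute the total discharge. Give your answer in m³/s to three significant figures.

w_1 = (6.2 − 0.0)/2 = 3.1 m; q_1 = 0.21 × 0.26 × 3.1 = 0.1693 m³/s
w_2 = (13.6 − 0.0)/2 = 6.8 m; q_2 = 0.66 × 0.87 × 6.8 = 3.905 m³/s
w_3 = (23.0 − 6.2)/2 = 8.4 m; q_3 = 0.56 × 1.30 × 8.4 = 6.115 m³/s
w_4 = (26.0 − 13.6)/2 = 6.2 m; q_4 = 0.40 × 0.73 × 6.2 = 1.810 m³/s
w_5 = (26.0 − 23.0)/2 = 1.5 m; q_5 = 0.44 × 0.35 × 1.5 = 0.2310 m³/s
Q = Σ qᵢ = 12.23 m³/s

12.2 m³/s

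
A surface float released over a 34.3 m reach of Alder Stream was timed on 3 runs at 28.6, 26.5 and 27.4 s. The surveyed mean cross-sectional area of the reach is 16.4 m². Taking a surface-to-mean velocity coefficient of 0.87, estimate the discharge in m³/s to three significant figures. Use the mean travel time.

t̄ = (28.6 + 26.5 + 27.4) / 3 = 27.5 s
v_surface = L / t̄ = 34.3 / 27.5 = 1.247 m/s
v_mean = 0.87 × 1.247 = 1.085 m/s
Q = A × v_mean = 16.4 × 1.085 = 17.80 m³/s

17.8 m³/s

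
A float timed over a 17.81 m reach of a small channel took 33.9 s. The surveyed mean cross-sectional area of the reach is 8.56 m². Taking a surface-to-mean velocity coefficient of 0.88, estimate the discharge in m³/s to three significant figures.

v_surface = L / t̄ = 17.81 / 33.9 = 0.5254 m/s
v_mean = 0.88 × 0.5254 = 0.4623 m/s
Q = A × v_mean = 8.56 × 0.4623 = 3.957 m³/s

3.96 m³/s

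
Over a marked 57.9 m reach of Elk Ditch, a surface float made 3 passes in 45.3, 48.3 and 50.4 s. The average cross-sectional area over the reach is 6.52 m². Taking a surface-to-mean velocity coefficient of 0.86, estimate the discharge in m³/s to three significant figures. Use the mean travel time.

t̄ = (45.3 + 48.3 + 50.4) / 3 = 48 s
v_surface = L / t̄ = 57.9 / 48 = 1.206 m/s
v_mean = 0.86 × 1.206 = 1.037 m/s
Q = A × v_mean = 6.52 × 1.037 = 6.764 m³/s

6.76 m³/s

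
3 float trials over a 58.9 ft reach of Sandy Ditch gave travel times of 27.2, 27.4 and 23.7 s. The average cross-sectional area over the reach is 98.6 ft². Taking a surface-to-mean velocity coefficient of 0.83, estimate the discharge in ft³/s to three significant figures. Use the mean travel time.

185 ft³/s

t̄ = (27.2 + 27.4 + 23.7) / 3 = 26.1 s
v_surface = L / t̄ = 58.9 / 26.1 = 2.257 ft/s
v_mean = 0.83 × 2.257 = 1.873 ft/s
Q = A × v_mean = 98.6 × 1.873 = 184.7 ft³/s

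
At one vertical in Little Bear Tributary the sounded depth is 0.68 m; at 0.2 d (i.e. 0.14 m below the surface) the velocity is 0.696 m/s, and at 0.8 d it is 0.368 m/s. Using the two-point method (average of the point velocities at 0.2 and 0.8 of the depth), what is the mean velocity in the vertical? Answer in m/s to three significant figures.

v̄ = (0.696 + 0.368) / 2 = 0.5320 m/s

0.532 m/s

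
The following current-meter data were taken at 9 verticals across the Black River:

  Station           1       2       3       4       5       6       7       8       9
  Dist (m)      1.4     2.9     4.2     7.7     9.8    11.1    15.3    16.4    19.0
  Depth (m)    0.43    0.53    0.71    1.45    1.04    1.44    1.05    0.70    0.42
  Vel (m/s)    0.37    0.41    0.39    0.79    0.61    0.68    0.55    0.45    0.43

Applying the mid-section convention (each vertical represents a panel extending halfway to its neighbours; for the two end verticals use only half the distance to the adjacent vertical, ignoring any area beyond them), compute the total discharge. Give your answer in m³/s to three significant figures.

w_1 = (2.9 − 1.4)/2 = 0.75 m; q_1 = 0.37 × 0.43 × 0.75 = 0.1193 m³/s
w_2 = (4.2 − 1.4)/2 = 1.4 m; q_2 = 0.41 × 0.53 × 1.4 = 0.3042 m³/s
w_3 = (7.7 − 2.9)/2 = 2.4 m; q_3 = 0.39 × 0.71 × 2.4 = 0.6646 m³/s
w_4 = (9.8 − 4.2)/2 = 2.8 m; q_4 = 0.79 × 1.45 × 2.8 = 3.207 m³/s
w_5 = (11.1 − 7.7)/2 = 1.7 m; q_5 = 0.61 × 1.04 × 1.7 = 1.078 m³/s
w_6 = (15.3 − 9.8)/2 = 2.75 m; q_6 = 0.68 × 1.44 × 2.75 = 2.693 m³/s
w_7 = (16.4 − 11.1)/2 = 2.65 m; q_7 = 0.55 × 1.05 × 2.65 = 1.530 m³/s
w_8 = (19.0 − 15.3)/2 = 1.85 m; q_8 = 0.45 × 0.70 × 1.85 = 0.5828 m³/s
w_9 = (19.0 − 16.4)/2 = 1.3 m; q_9 = 0.43 × 0.42 × 1.3 = 0.2348 m³/s
Q = Σ qᵢ = 10.41 m³/s

10.4 m³/s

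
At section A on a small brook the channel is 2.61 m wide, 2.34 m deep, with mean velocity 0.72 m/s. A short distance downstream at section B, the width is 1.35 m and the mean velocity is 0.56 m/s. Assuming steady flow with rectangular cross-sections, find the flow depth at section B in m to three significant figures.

5.82 m

Q = A₁V₁ = (2.61×2.34) × 0.72 = 4.397 m³/s
d₂ = Q/(b₂ V₂) = 4.397/(1.35×0.56) = 5.817 m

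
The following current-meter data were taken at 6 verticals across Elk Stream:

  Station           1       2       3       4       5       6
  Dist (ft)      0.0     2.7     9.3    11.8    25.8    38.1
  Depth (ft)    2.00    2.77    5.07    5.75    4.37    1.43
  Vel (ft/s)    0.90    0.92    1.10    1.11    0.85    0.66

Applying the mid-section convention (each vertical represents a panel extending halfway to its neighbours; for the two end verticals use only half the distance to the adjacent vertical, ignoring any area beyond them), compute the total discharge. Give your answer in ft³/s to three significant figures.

w_1 = (2.7 − 0.0)/2 = 1.35 ft; q_1 = 0.90 × 2.00 × 1.35 = 2.430 ft³/s
w_2 = (9.3 − 0.0)/2 = 4.65 ft; q_2 = 0.92 × 2.77 × 4.65 = 11.85 ft³/s
w_3 = (11.8 − 2.7)/2 = 4.55 ft; q_3 = 1.10 × 5.07 × 4.55 = 25.38 ft³/s
w_4 = (25.8 − 9.3)/2 = 8.25 ft; q_4 = 1.11 × 5.75 × 8.25 = 52.66 ft³/s
w_5 = (38.1 − 11.8)/2 = 13.15 ft; q_5 = 0.85 × 4.37 × 13.15 = 48.85 ft³/s
w_6 = (38.1 − 25.8)/2 = 6.15 ft; q_6 = 0.66 × 1.43 × 6.15 = 5.804 ft³/s
Q = Σ qᵢ = 147.0 ft³/s

147 ft³/s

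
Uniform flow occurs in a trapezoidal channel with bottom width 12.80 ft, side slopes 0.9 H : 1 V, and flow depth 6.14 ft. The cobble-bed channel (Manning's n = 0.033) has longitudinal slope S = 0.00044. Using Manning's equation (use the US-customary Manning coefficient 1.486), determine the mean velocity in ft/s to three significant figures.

2.32 ft/s

A = (b + z·y)·y = (12.80 + 0.9×6.14)×6.14 = 112.5 ft²
P = b + 2y√(1+z²) = 12.80 + 2×6.14×√(1+0.9²) = 29.32 ft
R = A/P = 112.5/29.32 = 3.838 ft
Q = (1.486/n)·A·R^(2/3)·S^(1/2) = (1.486/0.033) × 112.5 × 3.838^(2/3) × 0.00044^(1/2) = 260.5 ft³/s
V = Q/A = 260.5/112.5 = 2.315 ft/s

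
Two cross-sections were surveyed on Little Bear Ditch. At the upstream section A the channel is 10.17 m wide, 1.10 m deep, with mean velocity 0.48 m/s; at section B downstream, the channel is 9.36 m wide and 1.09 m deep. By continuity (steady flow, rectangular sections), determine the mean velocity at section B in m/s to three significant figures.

0.526 m/s

Q = A₁V₁ = (10.17×1.10) × 0.48 = 5.370 m³/s
A₂ = 9.36 × 1.09 = 10.20 m²
V₂ = Q/A₂ = 5.370/10.20 = 0.5263 m/s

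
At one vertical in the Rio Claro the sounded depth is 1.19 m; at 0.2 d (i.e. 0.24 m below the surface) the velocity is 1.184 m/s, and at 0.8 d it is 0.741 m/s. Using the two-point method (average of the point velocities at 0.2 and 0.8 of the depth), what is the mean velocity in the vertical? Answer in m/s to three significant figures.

0.963 m/s

v̄ = (1.184 + 0.741) / 2 = 0.9625 m/s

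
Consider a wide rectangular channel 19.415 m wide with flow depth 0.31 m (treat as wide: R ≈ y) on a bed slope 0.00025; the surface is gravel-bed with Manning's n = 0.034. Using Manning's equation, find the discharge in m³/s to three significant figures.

A = b·y = 19.415 × 0.31 = 6.019 m²
Wide channel: R ≈ y = 0.31 m
Q = (1/n)·A·R^(2/3)·S^(1/2) = (1/0.034) × 6.019 × 0.3100^(2/3) × 0.00025^(1/2) = 1.282 m³/s

1.28 m³/s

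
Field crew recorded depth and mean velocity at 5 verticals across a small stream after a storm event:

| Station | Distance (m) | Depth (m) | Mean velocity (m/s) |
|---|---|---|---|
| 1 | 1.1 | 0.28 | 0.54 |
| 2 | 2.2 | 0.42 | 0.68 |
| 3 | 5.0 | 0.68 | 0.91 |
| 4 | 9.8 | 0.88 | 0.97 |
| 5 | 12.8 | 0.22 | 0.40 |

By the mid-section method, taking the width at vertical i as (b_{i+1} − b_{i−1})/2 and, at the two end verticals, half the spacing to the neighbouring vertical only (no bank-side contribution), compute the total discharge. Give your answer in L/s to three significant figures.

6450 L/s

w_1 = (2.2 − 1.1)/2 = 0.55 m; q_1 = 0.54 × 0.28 × 0.55 = 0.08316 m³/s
w_2 = (5.0 − 1.1)/2 = 1.95 m; q_2 = 0.68 × 0.42 × 1.95 = 0.5569 m³/s
w_3 = (9.8 − 2.2)/2 = 3.8 m; q_3 = 0.91 × 0.68 × 3.8 = 2.351 m³/s
w_4 = (12.8 − 5.0)/2 = 3.9 m; q_4 = 0.97 × 0.88 × 3.9 = 3.329 m³/s
w_5 = (12.8 − 9.8)/2 = 1.5 m; q_5 = 0.40 × 0.22 × 1.5 = 0.1320 m³/s
Q = Σ qᵢ = 6.453 m³/s
= 6.453 × 1000 = 6453 L/s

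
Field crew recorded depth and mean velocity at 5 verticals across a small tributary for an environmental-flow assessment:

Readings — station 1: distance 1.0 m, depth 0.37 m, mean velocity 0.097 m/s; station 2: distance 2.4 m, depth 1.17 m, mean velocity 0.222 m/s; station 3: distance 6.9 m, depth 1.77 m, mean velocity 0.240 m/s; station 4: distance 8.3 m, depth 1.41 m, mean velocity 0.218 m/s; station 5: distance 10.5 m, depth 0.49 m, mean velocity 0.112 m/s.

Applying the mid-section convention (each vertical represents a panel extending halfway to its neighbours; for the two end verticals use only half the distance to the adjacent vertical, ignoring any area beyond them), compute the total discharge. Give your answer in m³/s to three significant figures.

w_1 = (2.4 − 1.0)/2 = 0.7 m; q_1 = 0.097 × 0.37 × 0.7 = 0.02512 m³/s
w_2 = (6.9 − 1.0)/2 = 2.95 m; q_2 = 0.222 × 1.17 × 2.95 = 0.7662 m³/s
w_3 = (8.3 − 2.4)/2 = 2.95 m; q_3 = 0.240 × 1.77 × 2.95 = 1.253 m³/s
w_4 = (10.5 − 6.9)/2 = 1.8 m; q_4 = 0.218 × 1.41 × 1.8 = 0.5533 m³/s
w_5 = (10.5 − 8.3)/2 = 1.1 m; q_5 = 0.112 × 0.49 × 1.1 = 0.06037 m³/s
Q = Σ qᵢ = 2.658 m³/s

2.66 m³/s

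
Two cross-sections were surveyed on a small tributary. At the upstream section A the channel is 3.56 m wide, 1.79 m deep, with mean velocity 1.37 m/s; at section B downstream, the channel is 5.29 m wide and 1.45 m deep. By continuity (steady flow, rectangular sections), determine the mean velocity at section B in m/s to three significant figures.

Q = A₁V₁ = (3.56×1.79) × 1.37 = 8.730 m³/s
A₂ = 5.29 × 1.45 = 7.671 m²
V₂ = Q/A₂ = 8.730/7.671 = 1.138 m/s

1.14 m/s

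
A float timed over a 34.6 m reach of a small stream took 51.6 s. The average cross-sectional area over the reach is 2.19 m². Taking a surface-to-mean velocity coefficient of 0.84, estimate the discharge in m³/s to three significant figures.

v_surface = L / t̄ = 34.6 / 51.6 = 0.6705 m/s
v_mean = 0.84 × 0.6705 = 0.5633 m/s
Q = A × v_mean = 2.19 × 0.5633 = 1.234 m³/s

1.23 m³/s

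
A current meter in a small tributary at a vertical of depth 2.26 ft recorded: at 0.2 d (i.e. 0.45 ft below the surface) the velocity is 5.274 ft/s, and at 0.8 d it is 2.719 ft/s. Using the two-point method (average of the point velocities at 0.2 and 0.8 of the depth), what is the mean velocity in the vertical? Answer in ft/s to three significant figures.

v̄ = (5.274 + 2.719) / 2 = 3.997 ft/s

4.00 ft/s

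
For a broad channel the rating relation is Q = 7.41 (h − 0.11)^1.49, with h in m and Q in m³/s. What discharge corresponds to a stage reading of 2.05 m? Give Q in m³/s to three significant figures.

19.9 m³/s

Q = 7.41 × (2.05 − 0.11)^1.49 = 7.41 × 1.94^1.49 = 19.89 m³/s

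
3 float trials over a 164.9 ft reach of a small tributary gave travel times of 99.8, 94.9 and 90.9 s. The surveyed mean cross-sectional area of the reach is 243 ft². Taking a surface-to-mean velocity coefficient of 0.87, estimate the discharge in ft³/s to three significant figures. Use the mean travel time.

366 ft³/s

t̄ = (99.8 + 94.9 + 90.9) / 3 = 95.2 s
v_surface = L / t̄ = 164.9 / 95.2 = 1.732 ft/s
v_mean = 0.87 × 1.732 = 1.507 ft/s
Q = A × v_mean = 243 × 1.507 = 366.2 ft³/s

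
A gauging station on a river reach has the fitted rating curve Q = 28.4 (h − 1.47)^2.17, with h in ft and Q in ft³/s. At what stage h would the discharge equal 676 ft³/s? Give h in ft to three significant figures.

h − h₀ = (Q/C)^(1/b) = (676/28.4)^(1/2.17) = 4.309 ft
h = 1.47 + 4.309 = 5.779 ft

5.78 ft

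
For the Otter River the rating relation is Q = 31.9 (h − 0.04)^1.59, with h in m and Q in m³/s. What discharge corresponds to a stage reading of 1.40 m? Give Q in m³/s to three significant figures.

Q = 31.9 × (1.40 − 0.04)^1.59 = 31.9 × 1.36^1.59 = 52.01 m³/s

52.0 m³/s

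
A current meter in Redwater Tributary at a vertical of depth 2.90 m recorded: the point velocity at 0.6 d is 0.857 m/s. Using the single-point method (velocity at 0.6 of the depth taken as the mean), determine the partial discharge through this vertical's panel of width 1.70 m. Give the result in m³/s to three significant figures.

v̄ = v₀.₆ = 0.857 m/s
q = v̄ × d × w = 0.8570 × 2.90 × 1.70 = 4.225 m³/s

4.23 m³/s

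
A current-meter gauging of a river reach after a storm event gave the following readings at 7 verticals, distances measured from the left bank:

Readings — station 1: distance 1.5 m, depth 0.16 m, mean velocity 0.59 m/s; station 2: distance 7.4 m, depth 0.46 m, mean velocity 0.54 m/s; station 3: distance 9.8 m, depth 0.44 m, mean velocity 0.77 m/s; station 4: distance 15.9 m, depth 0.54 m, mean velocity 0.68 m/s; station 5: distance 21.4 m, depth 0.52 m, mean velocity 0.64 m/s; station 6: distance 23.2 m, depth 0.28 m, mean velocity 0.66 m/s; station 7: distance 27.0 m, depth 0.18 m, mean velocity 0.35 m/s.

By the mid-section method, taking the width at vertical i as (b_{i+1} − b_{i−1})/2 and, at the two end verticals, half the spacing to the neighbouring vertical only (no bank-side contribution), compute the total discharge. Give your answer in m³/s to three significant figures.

6.73 m³/s

w_1 = (7.4 − 1.5)/2 = 2.95 m; q_1 = 0.59 × 0.16 × 2.95 = 0.2785 m³/s
w_2 = (9.8 − 1.5)/2 = 4.15 m; q_2 = 0.54 × 0.46 × 4.15 = 1.031 m³/s
w_3 = (15.9 − 7.4)/2 = 4.25 m; q_3 = 0.77 × 0.44 × 4.25 = 1.440 m³/s
w_4 = (21.4 − 9.8)/2 = 5.8 m; q_4 = 0.68 × 0.54 × 5.8 = 2.130 m³/s
w_5 = (23.2 − 15.9)/2 = 3.65 m; q_5 = 0.64 × 0.52 × 3.65 = 1.215 m³/s
w_6 = (27.0 − 21.4)/2 = 2.8 m; q_6 = 0.66 × 0.28 × 2.8 = 0.5174 m³/s
w_7 = (27.0 − 23.2)/2 = 1.9 m; q_7 = 0.35 × 0.18 × 1.9 = 0.1197 m³/s
Q = Σ qᵢ = 6.731 m³/s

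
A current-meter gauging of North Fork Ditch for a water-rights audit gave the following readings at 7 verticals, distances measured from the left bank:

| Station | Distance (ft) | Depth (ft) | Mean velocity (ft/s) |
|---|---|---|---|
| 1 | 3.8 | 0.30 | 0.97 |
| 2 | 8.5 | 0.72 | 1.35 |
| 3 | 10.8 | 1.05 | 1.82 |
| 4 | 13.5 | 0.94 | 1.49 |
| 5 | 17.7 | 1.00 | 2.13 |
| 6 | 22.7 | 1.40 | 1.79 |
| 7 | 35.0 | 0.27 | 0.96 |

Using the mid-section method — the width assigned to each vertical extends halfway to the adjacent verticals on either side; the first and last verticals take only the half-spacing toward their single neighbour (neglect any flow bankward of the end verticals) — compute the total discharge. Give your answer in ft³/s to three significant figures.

w_1 = (8.5 − 3.8)/2 = 2.35 ft; q_1 = 0.97 × 0.30 × 2.35 = 0.6839 ft³/s
w_2 = (10.8 − 3.8)/2 = 3.5 ft; q_2 = 1.35 × 0.72 × 3.5 = 3.402 ft³/s
w_3 = (13.5 − 8.5)/2 = 2.5 ft; q_3 = 1.82 × 1.05 × 2.5 = 4.778 ft³/s
w_4 = (17.7 − 10.8)/2 = 3.45 ft; q_4 = 1.49 × 0.94 × 3.45 = 4.832 ft³/s
w_5 = (22.7 − 13.5)/2 = 4.6 ft; q_5 = 2.13 × 1.00 × 4.6 = 9.798 ft³/s
w_6 = (35.0 − 17.7)/2 = 8.65 ft; q_6 = 1.79 × 1.40 × 8.65 = 21.68 ft³/s
w_7 = (35.0 − 22.7)/2 = 6.15 ft; q_7 = 0.96 × 0.27 × 6.15 = 1.594 ft³/s
Q = Σ qᵢ = 46.76 ft³/s

46.8 ft³/s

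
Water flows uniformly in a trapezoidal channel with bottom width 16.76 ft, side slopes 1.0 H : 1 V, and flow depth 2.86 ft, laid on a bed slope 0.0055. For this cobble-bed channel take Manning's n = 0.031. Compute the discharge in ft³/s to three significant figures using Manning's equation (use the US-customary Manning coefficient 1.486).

A = (b + z·y)·y = (16.76 + 1.0×2.86)×2.86 = 56.11 ft²
P = b + 2y√(1+z²) = 16.76 + 2×2.86×√(1+1.0²) = 24.85 ft
R = A/P = 56.11/24.85 = 2.258 ft
Q = (1.486/n)·A·R^(2/3)·S^(1/2) = (1.486/0.031) × 56.11 × 2.258^(2/3) × 0.0055^(1/2) = 343.4 ft³/s

343 ft³/s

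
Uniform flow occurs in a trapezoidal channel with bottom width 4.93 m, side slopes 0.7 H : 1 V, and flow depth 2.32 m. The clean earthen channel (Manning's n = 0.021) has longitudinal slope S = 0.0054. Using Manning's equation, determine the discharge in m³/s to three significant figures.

67.7 m³/s

A = (b + z·y)·y = (4.93 + 0.7×2.32)×2.32 = 15.21 m²
P = b + 2y√(1+z²) = 4.93 + 2×2.32×√(1+0.7²) = 10.59 m
R = A/P = 15.21/10.59 = 1.435 m
Q = (1/n)·A·R^(2/3)·S^(1/2) = (1/0.021) × 15.21 × 1.435^(2/3) × 0.0054^(1/2) = 67.70 m³/s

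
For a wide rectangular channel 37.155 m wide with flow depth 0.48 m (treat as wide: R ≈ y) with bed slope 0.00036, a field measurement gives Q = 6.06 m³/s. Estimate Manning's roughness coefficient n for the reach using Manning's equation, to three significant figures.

A = b·y = 37.155 × 0.48 = 17.83 m²
Wide channel: R ≈ y = 0.48 m
n = (1/Q)·A·R^(2/3)·S^(1/2) = (1/6.06) × 17.83 × 0.6130 × 0.01897 = 0.03423

0.0342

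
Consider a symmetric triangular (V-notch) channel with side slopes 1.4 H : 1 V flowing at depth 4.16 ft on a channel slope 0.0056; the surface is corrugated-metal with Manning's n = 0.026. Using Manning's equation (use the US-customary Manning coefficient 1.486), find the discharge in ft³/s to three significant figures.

147 ft³/s

A = z·y² = 1.4×4.16² = 24.23 ft²
P = 2y√(1+z²) = 2×4.16×√(1+1.4²) = 14.31 ft
R = A/P = 24.23/14.31 = 1.693 ft
Q = (1.486/n)·A·R^(2/3)·S^(1/2) = (1.486/0.026) × 24.23 × 1.693^(2/3) × 0.0056^(1/2) = 147.2 ft³/s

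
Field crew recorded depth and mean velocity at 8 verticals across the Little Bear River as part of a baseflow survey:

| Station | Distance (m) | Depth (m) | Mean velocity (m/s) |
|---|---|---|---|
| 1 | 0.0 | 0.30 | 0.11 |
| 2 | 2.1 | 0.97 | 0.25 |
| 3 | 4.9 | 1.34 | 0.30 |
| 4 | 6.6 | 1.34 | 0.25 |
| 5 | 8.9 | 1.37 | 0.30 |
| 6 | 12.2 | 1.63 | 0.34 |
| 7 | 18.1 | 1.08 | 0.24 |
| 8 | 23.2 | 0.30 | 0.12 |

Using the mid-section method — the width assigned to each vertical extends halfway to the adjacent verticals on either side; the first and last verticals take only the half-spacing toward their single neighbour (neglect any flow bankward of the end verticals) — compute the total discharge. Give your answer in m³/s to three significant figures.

w_1 = (2.1 − 0.0)/2 = 1.05 m; q_1 = 0.11 × 0.30 × 1.05 = 0.03465 m³/s
w_2 = (4.9 − 0.0)/2 = 2.45 m; q_2 = 0.25 × 0.97 × 2.45 = 0.5941 m³/s
w_3 = (6.6 − 2.1)/2 = 2.25 m; q_3 = 0.30 × 1.34 × 2.25 = 0.9045 m³/s
w_4 = (8.9 − 4.9)/2 = 2 m; q_4 = 0.25 × 1.34 × 2 = 0.6700 m³/s
w_5 = (12.2 − 6.6)/2 = 2.8 m; q_5 = 0.30 × 1.37 × 2.8 = 1.151 m³/s
w_6 = (18.1 − 8.9)/2 = 4.6 m; q_6 = 0.34 × 1.63 × 4.6 = 2.549 m³/s
w_7 = (23.2 − 12.2)/2 = 5.5 m; q_7 = 0.24 × 1.08 × 5.5 = 1.426 m³/s
w_8 = (23.2 − 18.1)/2 = 2.55 m; q_8 = 0.12 × 0.30 × 2.55 = 0.09180 m³/s
Q = Σ qᵢ = 7.421 m³/s

7.42 m³/s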